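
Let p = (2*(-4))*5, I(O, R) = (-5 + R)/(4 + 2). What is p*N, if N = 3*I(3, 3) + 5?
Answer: -160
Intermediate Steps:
I(O, R) = -⅚ + R/6 (I(O, R) = (-5 + R)/6 = (-5 + R)*(⅙) = -⅚ + R/6)
p = -40 (p = -8*5 = -40)
N = 4 (N = 3*(-⅚ + (⅙)*3) + 5 = 3*(-⅚ + ½) + 5 = 3*(-⅓) + 5 = -1 + 5 = 4)
p*N = -40*4 = -160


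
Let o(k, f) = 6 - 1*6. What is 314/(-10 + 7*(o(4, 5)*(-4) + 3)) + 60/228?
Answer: 6021/209 ≈ 28.809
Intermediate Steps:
o(k, f) = 0 (o(k, f) = 6 - 6 = 0)
314/(-10 + 7*(o(4, 5)*(-4) + 3)) + 60/228 = 314/(-10 + 7*(0*(-4) + 3)) + 60/228 = 314/(-10 + 7*(0 + 3)) + 60*(1/228) = 314/(-10 + 7*3) + 5/19 = 314/(-10 + 21) + 5/19 = 314/11 + 5/19 = 6021/209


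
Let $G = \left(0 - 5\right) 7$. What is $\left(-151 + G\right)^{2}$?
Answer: $34596$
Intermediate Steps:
$G = -35$ ($G = \left(-5\right) 7 = -35$)
$\left(-151 + G\right)^{2} = \left(-151 - 35\right)^{2} = \left(-186\right)^{2} = 34596$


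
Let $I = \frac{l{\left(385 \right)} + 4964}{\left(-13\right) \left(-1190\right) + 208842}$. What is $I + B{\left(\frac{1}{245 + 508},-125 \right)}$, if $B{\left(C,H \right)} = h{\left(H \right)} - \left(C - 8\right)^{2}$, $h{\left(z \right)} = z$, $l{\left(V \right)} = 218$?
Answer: $- \frac{12016343941705}{63593461404} \approx -188.96$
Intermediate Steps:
$B{\left(C,H \right)} = H - \left(-8 + C\right)^{2}$ ($B{\left(C,H \right)} = H - \left(C - 8\right)^{2} = H - \left(-8 + C\right)^{2}$)
$I = \frac{2591}{112156}$ ($I = \frac{218 + 4964}{\left(-13\right) \left(-1190\right) + 208842} = \frac{5182}{15470 + 208842} = \frac{5182}{224312} = 5182 \cdot \frac{1}{224312} = \frac{2591}{112156} \approx 0.023102$)
$I + B{\left(\frac{1}{245 + 508},-125 \right)} = \frac{2591}{112156} - \left(125 + \left(-8 + \frac{1}{245 + 508}\right)^{2}\right) = \frac{2591}{112156} - \left(125 + \left(-8 + \frac{1}{753}\right)^{2}\right) = \frac{2591}{112156} - \frac{107152654}{567009} = - \frac{12016343941705}{63593461404}$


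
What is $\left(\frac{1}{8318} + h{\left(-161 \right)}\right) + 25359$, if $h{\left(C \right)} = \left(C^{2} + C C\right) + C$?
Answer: $\frac{640818721}{8318} \approx 77040.0$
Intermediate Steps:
$h{\left(C \right)} = C + 2 C^{2}$ ($h{\left(C \right)} = \left(C^{2} + C^{2}\right) + C = 2 C^{2} + C = C + 2 C^{2}$)
$\left(\frac{1}{8318} + h{\left(-161 \right)}\right) + 25359 = \left(\frac{1}{8318} - 161 \left(1 + 2 \left(-161\right)\right)\right) + 25359 = \left(\frac{1}{8318} - 161 \left(1 - 322\right)\right) + 25359 = \left(\frac{1}{8318} - -51681\right) + 25359 = \left(\frac{1}{8318} + 51681\right) + 25359 = \frac{429882559}{8318} + 25359 = \frac{640818721}{8318}$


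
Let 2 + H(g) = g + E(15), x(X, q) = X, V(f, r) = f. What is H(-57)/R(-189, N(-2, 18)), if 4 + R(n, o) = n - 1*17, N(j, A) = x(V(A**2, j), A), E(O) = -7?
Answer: 11/35 ≈ 0.31429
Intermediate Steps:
N(j, A) = A**2
R(n, o) = -21 + n (R(n, o) = -4 + (n - 1*17) = -4 + (n - 17) = -4 + (-17 + n) = -21 + n)
H(g) = -9 + g (H(g) = -2 + (g - 7) = -2 + (-7 + g) = -9 + g)
H(-57)/R(-189, N(-2, 18)) = (-9 - 57)/(-21 - 189) = -66/(-210) = -66*(-1/210) = 11/35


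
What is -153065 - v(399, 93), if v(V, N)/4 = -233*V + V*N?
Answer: 70375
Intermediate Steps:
v(V, N) = -932*V + 4*N*V (v(V, N) = 4*(-233*V + V*N) = 4*(-233*V + N*V) = -932*V + 4*N*V)
-153065 - v(399, 93) = -153065 - 4*399*(-233 + 93) = -153065 - 4*399*(-140) = -153065 - 1*(-223440) = -153065 + 223440 = 70375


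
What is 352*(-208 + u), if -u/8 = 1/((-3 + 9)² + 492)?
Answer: -219664/3 ≈ -73221.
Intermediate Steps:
u = -1/66 (u = -8/((-3 + 9)² + 492) = -8/(6² + 492) = -8/(36 + 492) = -8/528 = -8*1/528 = -1/66 ≈ -0.015152)
352*(-208 + u) = 352*(-208 - 1/66) = 352*(-13729/66) = -219664/3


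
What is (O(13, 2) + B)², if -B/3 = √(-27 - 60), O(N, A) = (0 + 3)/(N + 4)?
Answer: -226278/289 - 18*I*√87/17 ≈ -782.97 - 9.8761*I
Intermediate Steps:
O(N, A) = 3/(4 + N)
B = -3*I*√87 (B = -3*√(-27 - 60) = -3*I*√87 ≈ -27.982*I)
(O(13, 2) + B)² = (3/(4 + 13) - 3*I*√87)² = (3/17 - 3*I*√87)²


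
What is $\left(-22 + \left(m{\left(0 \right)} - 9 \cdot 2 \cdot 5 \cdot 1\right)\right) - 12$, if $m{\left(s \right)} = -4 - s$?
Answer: $-128$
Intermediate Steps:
$\left(-22 + \left(m{\left(0 \right)} - 9 \cdot 2 \cdot 5 \cdot 1\right)\right) - 12 = \left(-22 - \left(4 + 9 \cdot 2 \cdot 5 \cdot 1\right)\right) - 12 = \left(-22 + \left(\left(-4 + 0\right) - 9 \cdot 10 \cdot 1\right)\right) - 12 = \left(-22 - 94\right) - 12 = -116 - 12 = -128$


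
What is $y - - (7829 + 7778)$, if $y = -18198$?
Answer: $-2591$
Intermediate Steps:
$y - - (7829 + 7778) = -18198 - - (7829 + 7778) = -18198 - \left(-1\right) 15607 = -18198 - -15607 = -18198 + 15607 = -2591$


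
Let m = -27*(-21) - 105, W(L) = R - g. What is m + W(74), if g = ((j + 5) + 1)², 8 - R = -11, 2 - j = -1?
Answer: 400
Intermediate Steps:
j = 3 (j = 2 - 1*(-1) = 2 + 1 = 3)
R = 19 (R = 8 - 1*(-11) = 8 + 11 = 19)
g = 81 (g = ((3 + 5) + 1)² = (8 + 1)² = 9² = 81)
W(L) = -62 (W(L) = 19 - 1*81 = 19 - 81 = -62)
m = 462 (m = 567 - 105 = 462)
m + W(74) = 462 - 62 = 400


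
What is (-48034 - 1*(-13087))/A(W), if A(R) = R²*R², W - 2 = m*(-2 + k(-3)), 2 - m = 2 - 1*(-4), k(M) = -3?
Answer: -3177/21296 ≈ -0.14918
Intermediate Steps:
m = -4 (m = 2 - (2 - 1*(-4)) = 2 - (2 + 4) = 2 - 1*6 = 2 - 6 = -4)
W = 22 (W = 2 - 4*(-2 - 3) = 2 - 4*(-5) = 2 + 20 = 22)
A(R) = R⁴
(-48034 - 1*(-13087))/A(W) = (-48034 - 1*(-13087))/(22⁴) = (-48034 + 13087)/234256 = -34947*1/234256 = -3177/21296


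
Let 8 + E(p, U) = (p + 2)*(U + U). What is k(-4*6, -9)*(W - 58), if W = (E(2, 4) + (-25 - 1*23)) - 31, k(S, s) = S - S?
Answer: 0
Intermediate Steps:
E(p, U) = -8 + 2*U*(2 + p) (E(p, U) = -8 + (p + 2)*(U + U) = -8 + (2 + p)*(2*U) = -8 + 2*U*(2 + p))
k(S, s) = 0
W = -55 (W = ((-8 + 4*4 + 2*4*2) + (-25 - 1*23)) - 31 = ((-8 + 16 + 16) + (-25 - 23)) - 31 = (24 - 48) - 31 = -24 - 31 = -55)
k(-4*6, -9)*(W - 58) = 0*(-55 - 58) = 0*(-113) = 0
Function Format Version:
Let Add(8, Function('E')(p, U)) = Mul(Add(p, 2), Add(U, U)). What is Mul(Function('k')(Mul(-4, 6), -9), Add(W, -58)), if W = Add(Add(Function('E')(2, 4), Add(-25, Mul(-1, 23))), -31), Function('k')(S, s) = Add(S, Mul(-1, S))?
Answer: 0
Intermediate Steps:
Function('E')(p, U) = Add(-8, Mul(2, U, Add(2, p))) (Function('E')(p, U) = Add(-8, Mul(Add(p, 2), Add(U, U))) = Add(-8, Mul(Add(2, p), Mul(2, U))) = Add(-8, Mul(2, U, Add(2, p))))
Function('k')(S, s) = 0
W = -55 (W = Add(Add(Add(-8, Mul(4, 4), Mul(2, 4, 2)), Add(-25, Mul(-1, 23))), -31) = Add(Add(Add(-8, 16, 16), Add(-25, -23)), -31) = Add(Add(24, -48), -31) = Add(-24, -31) = -55)
Mul(Function('k')(Mul(-4, 6), -9), Add(W, -58)) = Mul(0, Add(-55, -58)) = Mul(0, -113) = 0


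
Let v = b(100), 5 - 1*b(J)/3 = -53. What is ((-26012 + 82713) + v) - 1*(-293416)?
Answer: 350291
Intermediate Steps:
b(J) = 174 (b(J) = 15 - 3*(-53) = 15 + 159 = 174)
v = 174
((-26012 + 82713) + v) - 1*(-293416) = ((-26012 + 82713) + 174) - 1*(-293416) = (56701 + 174) + 293416 = 56875 + 293416 = 350291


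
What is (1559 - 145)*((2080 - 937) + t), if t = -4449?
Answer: -4674684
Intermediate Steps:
(1559 - 145)*((2080 - 937) + t) = (1559 - 145)*((2080 - 937) - 4449) = 1414*(1143 - 4449) = 1414*(-3306) = -4674684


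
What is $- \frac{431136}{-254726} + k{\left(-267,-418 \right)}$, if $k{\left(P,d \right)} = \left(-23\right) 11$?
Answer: $- \frac{32007271}{127363} \approx -251.31$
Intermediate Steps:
$k{\left(P,d \right)} = -253$
$- \frac{431136}{-254726} + k{\left(-267,-418 \right)} = - \frac{431136}{-254726} - 253 = \left(-431136\right) \left(- \frac{1}{254726}\right) - 253 = \frac{215568}{127363} - 253 = - \frac{32007271}{127363}$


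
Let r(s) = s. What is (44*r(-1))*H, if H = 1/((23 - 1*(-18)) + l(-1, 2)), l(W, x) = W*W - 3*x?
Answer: -11/9 ≈ -1.2222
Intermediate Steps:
l(W, x) = W² - 3*x
H = 1/36 (H = 1/((23 - 1*(-18)) + ((-1)² - 3*2)) = 1/((23 + 18) + (1 - 6)) = 1/(41 - 5) = 1/36 ≈ 0.027778)
(44*r(-1))*H = (44*(-1))*(1/36) = -44*1/36 = -11/9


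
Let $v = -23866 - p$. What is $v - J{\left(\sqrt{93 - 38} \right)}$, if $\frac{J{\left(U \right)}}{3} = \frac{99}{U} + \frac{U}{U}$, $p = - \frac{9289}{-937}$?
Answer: $- \frac{22374542}{937} - \frac{27 \sqrt{55}}{5} \approx -23919.0$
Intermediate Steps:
$p = \frac{9289}{937}$ ($p = \left(-9289\right) \left(- \frac{1}{937}\right) = \frac{9289}{937} \approx 9.9136$)
$J{\left(U \right)} = 3 + \frac{297}{U}$ ($J{\left(U \right)} = 3 \left(\frac{99}{U} + \frac{U}{U}\right) = 3 \left(\frac{99}{U} + 1\right) = 3 \left(1 + \frac{99}{U}\right) = 3 + \frac{297}{U}$)
$v = - \frac{22371731}{937}$ ($v = -23866 - \frac{9289}{937} = - \frac{22371731}{937} \approx -23876.0$)
$v - J{\left(\sqrt{93 - 38} \right)} = - \frac{22371731}{937} - \left(3 + \frac{297}{\sqrt{93 - 38}}\right) = - \frac{22371731}{937} - \left(3 + \frac{297}{\sqrt{55}}\right) = - \frac{22371731}{937} - \left(3 + 297 \frac{\sqrt{55}}{55}\right) = - \frac{22371731}{937} - \left(3 + \frac{27 \sqrt{55}}{5}\right) = - \frac{22374542}{937} - \frac{27 \sqrt{55}}{5}$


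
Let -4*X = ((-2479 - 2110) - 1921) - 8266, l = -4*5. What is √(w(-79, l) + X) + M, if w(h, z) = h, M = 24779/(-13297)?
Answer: -24779/13297 + √3615 ≈ 58.261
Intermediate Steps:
M = -24779/13297 (M = 24779*(-1/13297) = -24779/13297 ≈ -1.8635)
l = -20
X = 3694 (X = -(((-2479 - 2110) - 1921) - 8266)/4 = -((-4589 - 1921) - 8266)/4 = -(-6510 - 8266)/4 = -¼*(-14776) = 3694)
√(w(-79, l) + X) + M = √(-79 + 3694) - 24779/13297 = √3615 - 24779/13297 = -24779/13297 + √3615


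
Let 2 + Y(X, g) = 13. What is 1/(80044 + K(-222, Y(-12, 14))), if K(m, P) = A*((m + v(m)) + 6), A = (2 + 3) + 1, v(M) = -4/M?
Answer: 37/2913680 ≈ 1.2699e-5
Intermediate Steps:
Y(X, g) = 11 (Y(X, g) = -2 + 13 = 11)
A = 6 (A = 5 + 1 = 6)
K(m, P) = 36 - 24/m + 6*m (K(m, P) = 6*((m - 4/m) + 6) = 6*(6 + m - 4/m) = 36 - 24/m + 6*m)
1/(80044 + K(-222, Y(-12, 14))) = 1/(80044 + (36 - 24/(-222) + 6*(-222))) = 1/(80044 + (36 - 24*(-1/222) - 1332)) = 1/(80044 + (36 + 4/37 - 1332)) = 1/(80044 - 47948/37) = 1/(2913680/37) = 37/2913680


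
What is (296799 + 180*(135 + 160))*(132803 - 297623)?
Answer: -57670353180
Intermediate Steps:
(296799 + 180*(135 + 160))*(132803 - 297623) = (296799 + 180*295)*(-164820) = (296799 + 53100)*(-164820) = 349899*(-164820) = -57670353180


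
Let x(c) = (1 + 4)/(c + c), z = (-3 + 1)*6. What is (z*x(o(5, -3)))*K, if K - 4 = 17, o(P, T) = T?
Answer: 210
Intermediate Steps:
K = 21 (K = 4 + 17 = 21)
z = -12 (z = -2*6 = -12)
x(c) = 5/(2*c) (x(c) = 5/((2*c)) = 5*(1/(2*c)) = 5/(2*c))
(z*x(o(5, -3)))*K = -30/(-3)*21 = -30*(-1)/3*21 = -12*(-⅚)*21 = 10*21 = 210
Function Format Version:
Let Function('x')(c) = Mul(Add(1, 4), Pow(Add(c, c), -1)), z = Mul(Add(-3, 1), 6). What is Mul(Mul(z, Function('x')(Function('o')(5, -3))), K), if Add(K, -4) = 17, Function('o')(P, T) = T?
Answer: 210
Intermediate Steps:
K = 21 (K = Add(4, 17) = 21)
z = -12 (z = Mul(-2, 6) = -12)
Function('x')(c) = Mul(Rational(5, 2), Pow(c, -1)) (Function('x')(c) = Mul(5, Pow(Mul(2, c), -1)) = Mul(5, Mul(Rational(1, 2), Pow(c, -1))) = Mul(Rational(5, 2), Pow(c, -1)))
Mul(Mul(z, Function('x')(Function('o')(5, -3))), K) = Mul(Mul(-12, Mul(Rational(5, 2), Pow(-3, -1))), 21) = Mul(Mul(-12, Mul(Rational(5, 2), Rational(-1, 3))), 21) = Mul(Mul(-12, Rational(-5, 6)), 21) = Mul(10, 21) = 210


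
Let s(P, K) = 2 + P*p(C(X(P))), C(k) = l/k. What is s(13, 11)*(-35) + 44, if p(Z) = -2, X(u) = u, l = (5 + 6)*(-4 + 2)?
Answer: 884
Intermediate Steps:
l = -22 (l = 11*(-2) = -22)
C(k) = -22/k
s(P, K) = 2 - 2*P (s(P, K) = 2 + P*(-2) = 2 - 2*P)
s(13, 11)*(-35) + 44 = (2 - 2*13)*(-35) + 44 = (2 - 26)*(-35) + 44 = -24*(-35) + 44 = 840 + 44 = 884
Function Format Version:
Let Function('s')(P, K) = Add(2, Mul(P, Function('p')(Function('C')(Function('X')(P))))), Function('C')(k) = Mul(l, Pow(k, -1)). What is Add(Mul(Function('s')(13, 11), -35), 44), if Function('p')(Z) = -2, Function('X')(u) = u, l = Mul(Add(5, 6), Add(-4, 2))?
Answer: 884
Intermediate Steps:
l = -22 (l = Mul(11, -2) = -22)
Function('C')(k) = Mul(-22, Pow(k, -1))
Function('s')(P, K) = Add(2, Mul(-2, P)) (Function('s')(P, K) = Add(2, Mul(P, -2)) = Add(2, Mul(-2, P)))
Add(Mul(Function('s')(13, 11), -35), 44) = Add(Mul(Add(2, Mul(-2, 13)), -35), 44) = Add(Mul(Add(2, -26), -35), 44) = Add(Mul(-24, -35), 44) = Add(840, 44) = 884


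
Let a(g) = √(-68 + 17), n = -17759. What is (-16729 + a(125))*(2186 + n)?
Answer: 260520717 - 15573*I*√51 ≈ 2.6052e+8 - 1.1121e+5*I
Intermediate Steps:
a(g) = I*√51 (a(g) = √(-51) = I*√51)
(-16729 + a(125))*(2186 + n) = (-16729 + I*√51)*(2186 - 17759) = (-16729 + I*√51)*(-15573) = 260520717 - 15573*I*√51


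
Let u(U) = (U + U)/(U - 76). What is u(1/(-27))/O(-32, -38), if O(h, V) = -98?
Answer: -1/100597 ≈ -9.9406e-6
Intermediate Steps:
u(U) = 2*U/(-76 + U) (u(U) = (2*U)/(-76 + U) = 2*U/(-76 + U))
u(1/(-27))/O(-32, -38) = (2/(-27*(-76 + 1/(-27))))/(-98) = (2*(-1/27)/(-76 - 1/27))*(-1/98) = (2*(-1/27)/(-2053/27))*(-1/98) = (2*(-1/27)*(-27/2053))*(-1/98) = (2/2053)*(-1/98) = -1/100597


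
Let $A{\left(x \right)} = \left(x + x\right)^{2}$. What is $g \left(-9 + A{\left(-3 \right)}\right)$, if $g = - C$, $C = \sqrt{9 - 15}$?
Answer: $- 27 i \sqrt{6} \approx - 66.136 i$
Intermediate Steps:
$C = i \sqrt{6}$ ($C = \sqrt{-6} = i \sqrt{6} \approx 2.4495 i$)
$A{\left(x \right)} = 4 x^{2}$ ($A{\left(x \right)} = \left(2 x\right)^{2} = 4 x^{2}$)
$g = - i \sqrt{6} \approx - 2.4495 i$
$g \left(-9 + A{\left(-3 \right)}\right) = - i \sqrt{6} \left(-9 + 4 \left(-3\right)^{2}\right) = - i \sqrt{6} \left(-9 + 4 \cdot 9\right) = - i \sqrt{6} \left(-9 + 36\right) = - i \sqrt{6} \cdot 27 = - 27 i \sqrt{6}$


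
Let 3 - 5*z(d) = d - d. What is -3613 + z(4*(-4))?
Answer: -18062/5 ≈ -3612.4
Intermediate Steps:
z(d) = 3/5 (z(d) = 3/5 - (d - d)/5 = 3/5 - 1/5*0 = 3/5 + 0 = 3/5)
-3613 + z(4*(-4)) = -3613 + 3/5 = -18062/5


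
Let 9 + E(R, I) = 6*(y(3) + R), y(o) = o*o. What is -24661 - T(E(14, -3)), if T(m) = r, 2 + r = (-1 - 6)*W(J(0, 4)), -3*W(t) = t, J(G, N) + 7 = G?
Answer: -73928/3 ≈ -24643.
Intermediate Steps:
y(o) = o**2
J(G, N) = -7 + G
W(t) = -t/3
E(R, I) = 45 + 6*R (E(R, I) = -9 + 6*(3**2 + R) = -9 + 6*(9 + R) = -9 + (54 + 6*R) = 45 + 6*R)
r = -55/3 (r = -2 + (-1 - 6)*(-(-7 + 0)/3) = -2 - (-7)*(-7)/3 = -2 - 7*7/3 = -2 - 49/3 = -55/3 ≈ -18.333)
T(m) = -55/3
-24661 - T(E(14, -3)) = -24661 - 1*(-55/3) = -24661 + 55/3 = -73928/3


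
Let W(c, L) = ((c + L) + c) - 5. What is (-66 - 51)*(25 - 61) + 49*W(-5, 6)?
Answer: 3771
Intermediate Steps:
W(c, L) = -5 + L + 2*c (W(c, L) = ((L + c) + c) - 5 = (L + 2*c) - 5 = -5 + L + 2*c)
(-66 - 51)*(25 - 61) + 49*W(-5, 6) = (-66 - 51)*(25 - 61) + 49*(-5 + 6 + 2*(-5)) = -117*(-36) + 49*(-5 + 6 - 10) = 4212 + 49*(-9) = 4212 - 441 = 3771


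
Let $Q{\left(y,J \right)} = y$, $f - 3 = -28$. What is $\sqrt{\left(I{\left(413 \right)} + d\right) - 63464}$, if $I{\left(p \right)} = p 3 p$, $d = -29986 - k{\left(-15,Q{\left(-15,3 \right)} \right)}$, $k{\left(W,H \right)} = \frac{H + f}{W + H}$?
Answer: $\frac{\sqrt{3764301}}{3} \approx 646.73$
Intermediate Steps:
$f = -25$ ($f = 3 - 28 = -25$)
$k{\left(W,H \right)} = \frac{-25 + H}{H + W}$ ($k{\left(W,H \right)} = \frac{H - 25}{W + H} = \frac{-25 + H}{H + W}$)
$d = - \frac{89962}{3}$ ($d = -29986 - \frac{-25 - 15}{-15 - 15} = -29986 - \frac{1}{-30} \left(-40\right) = -29986 - \left(- \frac{1}{30}\right) \left(-40\right) = -29986 - \frac{4}{3} = - \frac{89962}{3} \approx -29987.0$)
$I{\left(p \right)} = 3 p^{2}$ ($I{\left(p \right)} = 3 p p = 3 p^{2}$)
$\sqrt{\left(I{\left(413 \right)} + d\right) - 63464} = \sqrt{\left(3 \cdot 413^{2} - \frac{89962}{3}\right) - 63464} = \sqrt{\left(3 \cdot 170569 - \frac{89962}{3}\right) - 63464} = \sqrt{\left(511707 - \frac{89962}{3}\right) - 63464} = \sqrt{\frac{1445159}{3} - 63464} = \sqrt{\frac{1254767}{3}} = \frac{\sqrt{3764301}}{3}$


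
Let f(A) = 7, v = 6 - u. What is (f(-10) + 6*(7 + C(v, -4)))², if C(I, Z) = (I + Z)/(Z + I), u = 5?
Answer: 3025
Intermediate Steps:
v = 1 (v = 6 - 1*5 = 6 - 5 = 1)
C(I, Z) = 1 (C(I, Z) = (I + Z)/(I + Z) = 1)
(f(-10) + 6*(7 + C(v, -4)))² = (7 + 6*(7 + 1))² = (7 + 6*8)² = (7 + 48)² = 55² = 3025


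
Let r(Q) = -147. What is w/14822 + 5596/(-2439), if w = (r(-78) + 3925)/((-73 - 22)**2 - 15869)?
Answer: -283838674135/123708236076 ≈ -2.2944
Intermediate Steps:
w = -1889/3422 (w = (-147 + 3925)/((-73 - 22)**2 - 15869) = 3778/((-95)**2 - 15869) = 3778/(9025 - 15869) = 3778/(-6844) = 3778*(-1/6844) = -1889/3422 ≈ -0.55202)
w/14822 + 5596/(-2439) = -1889/3422/14822 + 5596/(-2439) = -1889/3422*1/14822 + 5596*(-1/2439) = -1889/50720884 - 5596/2439 = -283838674135/123708236076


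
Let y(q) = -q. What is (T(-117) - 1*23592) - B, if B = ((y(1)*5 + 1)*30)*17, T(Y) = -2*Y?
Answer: -21318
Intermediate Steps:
B = -2040 (B = ((-1*1*5 + 1)*30)*17 = ((-1*5 + 1)*30)*17 = ((-5 + 1)*30)*17 = -4*30*17 = -120*17 = -2040)
(T(-117) - 1*23592) - B = (-2*(-117) - 1*23592) - 1*(-2040) = (234 - 23592) + 2040 = -23358 + 2040 = -21318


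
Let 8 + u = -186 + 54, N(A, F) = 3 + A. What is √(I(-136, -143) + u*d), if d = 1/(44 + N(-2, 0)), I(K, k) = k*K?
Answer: 2*√43751/3 ≈ 139.44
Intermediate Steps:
I(K, k) = K*k
d = 1/45 (d = 1/(44 + (3 - 2)) = 1/(44 + 1) = 1/45 ≈ 0.022222)
u = -140 (u = -8 + (-186 + 54) = -8 - 132 = -140)
√(I(-136, -143) + u*d) = √(-136*(-143) - 140*1/45) = √(19448 - 28/9) = √(175004/9) = 2*√43751/3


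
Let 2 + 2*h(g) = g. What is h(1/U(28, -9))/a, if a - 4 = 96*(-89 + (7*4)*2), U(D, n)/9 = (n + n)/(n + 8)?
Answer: 323/1025136 ≈ 0.00031508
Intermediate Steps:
U(D, n) = 18*n/(8 + n) (U(D, n) = 9*((n + n)/(n + 8)) = 9*((2*n)/(8 + n)) = 9*(2*n/(8 + n)) = 18*n/(8 + n))
h(g) = -1 + g/2
a = -3164 (a = 4 + 96*(-89 + (7*4)*2) = 4 + 96*(-89 + 28*2) = 4 + 96*(-89 + 56) = 4 + 96*(-33) = 4 - 3168 = -3164)
h(1/U(28, -9))/a = (-1 + 1/(2*((18*(-9)/(8 - 9)))))/(-3164) = (-1 + 1/(2*((18*(-9)/(-1)))))*(-1/3164) = (-1 + 1/(2*((18*(-9)*(-1)))))*(-1/3164) = (-1 + (1/2)/162)*(-1/3164) = (-1 + (1/2)*(1/162))*(-1/3164) = (-1 + 1/324)*(-1/3164) = -323/324*(-1/3164) = 323/1025136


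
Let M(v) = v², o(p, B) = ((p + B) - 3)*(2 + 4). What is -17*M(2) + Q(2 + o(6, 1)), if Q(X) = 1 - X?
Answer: -93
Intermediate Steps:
o(p, B) = -18 + 6*B + 6*p (o(p, B) = ((B + p) - 3)*6 = (-3 + B + p)*6 = -18 + 6*B + 6*p)
-17*M(2) + Q(2 + o(6, 1)) = -17*2² + (1 - (2 + (-18 + 6*1 + 6*6))) = -17*4 + (1 - (2 + (-18 + 6 + 36))) = -68 + (1 - (2 + 24)) = -68 + (1 - 1*26) = -68 + (1 - 26) = -68 - 25 = -93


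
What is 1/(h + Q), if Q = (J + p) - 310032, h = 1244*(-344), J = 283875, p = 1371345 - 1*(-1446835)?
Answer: 1/2364087 ≈ 4.2300e-7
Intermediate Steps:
p = 2818180 (p = 1371345 + 1446835 = 2818180)
h = -427936
Q = 2792023 (Q = (283875 + 2818180) - 310032 = 3102055 - 310032 = 2792023)
1/(h + Q) = 1/(-427936 + 2792023) = 1/2364087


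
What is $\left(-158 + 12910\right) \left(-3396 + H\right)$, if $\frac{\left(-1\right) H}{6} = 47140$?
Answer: $-3650081472$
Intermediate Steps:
$H = -282840$ ($H = \left(-6\right) 47140 = -282840$)
$\left(-158 + 12910\right) \left(-3396 + H\right) = \left(-158 + 12910\right) \left(-3396 - 282840\right) = 12752 \left(-286236\right) = -3650081472$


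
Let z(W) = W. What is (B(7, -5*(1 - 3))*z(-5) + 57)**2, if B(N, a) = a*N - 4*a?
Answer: 8649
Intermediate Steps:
B(N, a) = -4*a + N*a (B(N, a) = N*a - 4*a = -4*a + N*a)
(B(7, -5*(1 - 3))*z(-5) + 57)**2 = (((-5*(1 - 3))*(-4 + 7))*(-5) + 57)**2 = ((-5*(-2)*3)*(-5) + 57)**2 = ((10*3)*(-5) + 57)**2 = (30*(-5) + 57)**2 = (-150 + 57)**2 = (-93)**2 = 8649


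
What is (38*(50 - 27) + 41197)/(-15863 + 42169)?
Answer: 42071/26306 ≈ 1.5993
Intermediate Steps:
(38*(50 - 27) + 41197)/(-15863 + 42169) = (38*23 + 41197)/26306 = (874 + 41197)*(1/26306) = 42071*(1/26306) = 42071/26306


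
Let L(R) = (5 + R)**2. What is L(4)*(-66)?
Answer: -5346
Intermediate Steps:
L(4)*(-66) = (5 + 4)**2*(-66) = 9**2*(-66) = 81*(-66) = -5346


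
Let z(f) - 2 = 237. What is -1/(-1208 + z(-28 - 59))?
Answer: 1/969 ≈ 0.0010320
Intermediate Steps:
z(f) = 239 (z(f) = 2 + 237 = 239)
-1/(-1208 + z(-28 - 59)) = -1/(-1208 + 239) = -1/(-969) = -1*(-1/969) = 1/969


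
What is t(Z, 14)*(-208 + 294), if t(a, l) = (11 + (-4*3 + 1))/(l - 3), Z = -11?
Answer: 0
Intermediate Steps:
t(a, l) = 0 (t(a, l) = (11 + (-12 + 1))/(-3 + l) = (11 - 11)/(-3 + l) = 0/(-3 + l) = 0)
t(Z, 14)*(-208 + 294) = 0*(-208 + 294) = 0*86 = 0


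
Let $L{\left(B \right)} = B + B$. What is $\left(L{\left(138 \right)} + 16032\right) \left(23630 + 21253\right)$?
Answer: $731951964$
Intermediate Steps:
$L{\left(B \right)} = 2 B$
$\left(L{\left(138 \right)} + 16032\right) \left(23630 + 21253\right) = \left(2 \cdot 138 + 16032\right) \left(23630 + 21253\right) = \left(276 + 16032\right) 44883 = 16308 \cdot 44883 = 731951964$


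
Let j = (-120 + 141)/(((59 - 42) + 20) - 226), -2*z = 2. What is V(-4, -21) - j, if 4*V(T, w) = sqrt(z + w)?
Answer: 1/9 + I*sqrt(22)/4 ≈ 0.11111 + 1.1726*I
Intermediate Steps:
z = -1 (z = -1/2*2 = -1)
V(T, w) = sqrt(-1 + w)/4
j = -1/9 (j = 21/((17 + 20) - 226) = 21/(37 - 226) = 21/(-189) = 21*(-1/189) = -1/9 ≈ -0.11111)
V(-4, -21) - j = sqrt(-1 - 21)/4 - 1*(-1/9) = sqrt(-22)/4 + 1/9 = (I*sqrt(22))/4 + 1/9 = I*sqrt(22)/4 + 1/9 = 1/9 + I*sqrt(22)/4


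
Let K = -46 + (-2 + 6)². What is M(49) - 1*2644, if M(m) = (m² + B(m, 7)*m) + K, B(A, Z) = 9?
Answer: 168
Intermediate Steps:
K = -30 (K = -46 + 4² = -46 + 16 = -30)
M(m) = -30 + m² + 9*m (M(m) = (m² + 9*m) - 30 = -30 + m² + 9*m)
M(49) - 1*2644 = (-30 + 49² + 9*49) - 1*2644 = (-30 + 2401 + 441) - 2644 = 2812 - 2644 = 168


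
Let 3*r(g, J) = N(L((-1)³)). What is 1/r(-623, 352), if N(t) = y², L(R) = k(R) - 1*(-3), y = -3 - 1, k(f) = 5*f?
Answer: 3/16 ≈ 0.18750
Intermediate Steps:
y = -4
L(R) = 3 + 5*R (L(R) = 5*R - 1*(-3) = 5*R + 3 = 3 + 5*R)
N(t) = 16 (N(t) = (-4)² = 16)
r(g, J) = 16/3 (r(g, J) = (⅓)*16 = 16/3)
1/r(-623, 352) = 1/(16/3) = 3/16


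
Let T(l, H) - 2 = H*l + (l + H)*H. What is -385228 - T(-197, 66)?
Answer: -363582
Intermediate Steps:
T(l, H) = 2 + H*l + H*(H + l) (T(l, H) = 2 + (H*l + (l + H)*H) = 2 + (H*l + (H + l)*H) = 2 + (H*l + H*(H + l)) = 2 + H*l + H*(H + l))
-385228 - T(-197, 66) = -385228 - (2 + 66² + 2*66*(-197)) = -385228 - (2 + 4356 - 26004) = -385228 - 1*(-21646) = -385228 + 21646 = -363582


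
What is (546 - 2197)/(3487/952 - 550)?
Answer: 1571752/520113 ≈ 3.0219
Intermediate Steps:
(546 - 2197)/(3487/952 - 550) = -1651/(3487*(1/952) - 550) = -1651/(3487/952 - 550) = -1651/(-520113/952) = -1651*(-952/520113) = 1571752/520113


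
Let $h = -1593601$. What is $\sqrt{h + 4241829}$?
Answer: $2 \sqrt{662057} \approx 1627.3$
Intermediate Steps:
$\sqrt{h + 4241829} = \sqrt{-1593601 + 4241829} = \sqrt{2648228} = 2 \sqrt{662057}$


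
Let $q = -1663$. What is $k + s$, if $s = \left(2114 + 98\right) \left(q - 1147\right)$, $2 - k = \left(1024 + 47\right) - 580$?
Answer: $-6216209$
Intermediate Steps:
$k = -489$ ($k = 2 - \left(\left(1024 + 47\right) - 580\right) = 2 - \left(1071 - 580\right) = 2 - 491 = -489$)
$s = -6215720$ ($s = \left(2114 + 98\right) \left(-1663 - 1147\right) = 2212 \left(-2810\right) = -6215720$)
$k + s = -489 - 6215720 = -6216209$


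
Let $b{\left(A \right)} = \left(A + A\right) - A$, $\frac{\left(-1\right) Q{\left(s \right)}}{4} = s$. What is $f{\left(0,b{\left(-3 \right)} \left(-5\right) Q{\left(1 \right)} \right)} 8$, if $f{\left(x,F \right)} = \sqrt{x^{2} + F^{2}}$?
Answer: $480$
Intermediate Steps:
$Q{\left(s \right)} = - 4 s$
$b{\left(A \right)} = A$ ($b{\left(A \right)} = 2 A - A = A$)
$f{\left(x,F \right)} = \sqrt{F^{2} + x^{2}}$
$f{\left(0,b{\left(-3 \right)} \left(-5\right) Q{\left(1 \right)} \right)} 8 = \sqrt{\left(\left(-3\right) \left(-5\right) \left(\left(-4\right) 1\right)\right)^{2} + 0^{2}} \cdot 8 = \sqrt{\left(15 \left(-4\right)\right)^{2} + 0} \cdot 8 = \sqrt{\left(-60\right)^{2} + 0} \cdot 8 = \sqrt{3600 + 0} \cdot 8 = \sqrt{3600} \cdot 8 = 60 \cdot 8 = 480$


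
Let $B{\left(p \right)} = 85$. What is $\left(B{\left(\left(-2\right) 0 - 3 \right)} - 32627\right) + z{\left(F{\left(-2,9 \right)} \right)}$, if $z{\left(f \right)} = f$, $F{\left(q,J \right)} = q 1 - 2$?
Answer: $-32546$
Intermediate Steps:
$F{\left(q,J \right)} = -2 + q$ ($F{\left(q,J \right)} = q - 2 = -2 + q$)
$\left(B{\left(\left(-2\right) 0 - 3 \right)} - 32627\right) + z{\left(F{\left(-2,9 \right)} \right)} = \left(85 - 32627\right) - 4 = -32542 - 4 = -32546$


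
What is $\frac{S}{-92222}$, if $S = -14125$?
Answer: $\frac{14125}{92222} \approx 0.15316$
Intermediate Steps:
$\frac{S}{-92222} = - \frac{14125}{-92222} = \left(-14125\right) \left(- \frac{1}{92222}\right) = \frac{14125}{92222}$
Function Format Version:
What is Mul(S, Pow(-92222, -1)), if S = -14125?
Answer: Rational(14125, 92222) ≈ 0.15316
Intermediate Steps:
Mul(S, Pow(-92222, -1)) = Mul(-14125, Pow(-92222, -1)) = Mul(-14125, Rational(-1, 92222)) = Rational(14125, 92222)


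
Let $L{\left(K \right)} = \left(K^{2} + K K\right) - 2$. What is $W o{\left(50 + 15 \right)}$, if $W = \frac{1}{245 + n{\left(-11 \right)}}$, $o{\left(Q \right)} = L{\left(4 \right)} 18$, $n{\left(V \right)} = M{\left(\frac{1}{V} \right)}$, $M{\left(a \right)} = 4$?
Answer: $\frac{180}{83} \approx 2.1687$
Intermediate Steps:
$L{\left(K \right)} = -2 + 2 K^{2}$ ($L{\left(K \right)} = \left(K^{2} + K^{2}\right) - 2 = 2 K^{2} - 2 = -2 + 2 K^{2}$)
$n{\left(V \right)} = 4$
$o{\left(Q \right)} = 540$ ($o{\left(Q \right)} = \left(-2 + 2 \cdot 4^{2}\right) 18 = \left(-2 + 2 \cdot 16\right) 18 = \left(-2 + 32\right) 18 = 30 \cdot 18 = 540$)
$W = \frac{1}{249}$ ($W = \frac{1}{245 + 4} = \frac{1}{249} \approx 0.0040161$)
$W o{\left(50 + 15 \right)} = \frac{1}{249} \cdot 540 = \frac{180}{83}$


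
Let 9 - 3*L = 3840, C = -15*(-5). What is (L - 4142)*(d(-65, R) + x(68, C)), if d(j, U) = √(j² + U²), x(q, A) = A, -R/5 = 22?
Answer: -406425 - 27095*√653 ≈ -1.0988e+6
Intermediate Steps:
R = -110 (R = -5*22 = -110)
C = 75
L = -1277 (L = 3 - ⅓*3840 = 3 - 1280 = -1277)
d(j, U) = √(U² + j²)
(L - 4142)*(d(-65, R) + x(68, C)) = (-1277 - 4142)*(√((-110)² + (-65)²) + 75) = -5419*(√(12100 + 4225) + 75) = -5419*(√16325 + 75) = -5419*(5*√653 + 75) = -5419*(75 + 5*√653) = -406425 - 27095*√653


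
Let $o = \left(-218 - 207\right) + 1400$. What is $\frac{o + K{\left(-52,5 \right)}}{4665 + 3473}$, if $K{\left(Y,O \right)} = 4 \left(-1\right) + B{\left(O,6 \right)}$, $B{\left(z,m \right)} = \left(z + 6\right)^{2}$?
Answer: $\frac{42}{313} \approx 0.13419$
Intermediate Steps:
$B{\left(z,m \right)} = \left(6 + z\right)^{2}$
$o = 975$ ($o = -425 + 1400 = 975$)
$K{\left(Y,O \right)} = -4 + \left(6 + O\right)^{2}$ ($K{\left(Y,O \right)} = 4 \left(-1\right) + \left(6 + O\right)^{2} = -4 + \left(6 + O\right)^{2}$)
$\frac{o + K{\left(-52,5 \right)}}{4665 + 3473} = \frac{975 - \left(4 - \left(6 + 5\right)^{2}\right)}{4665 + 3473} = \frac{975 - \left(4 - 11^{2}\right)}{8138} = \left(975 + \left(-4 + 121\right)\right) \frac{1}{8138} = \left(975 + 117\right) \frac{1}{8138} = 1092 \cdot \frac{1}{8138} = \frac{42}{313}$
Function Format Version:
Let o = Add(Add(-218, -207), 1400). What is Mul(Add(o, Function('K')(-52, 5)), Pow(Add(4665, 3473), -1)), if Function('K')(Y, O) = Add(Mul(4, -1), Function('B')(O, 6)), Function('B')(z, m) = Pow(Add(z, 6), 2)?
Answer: Rational(42, 313) ≈ 0.13419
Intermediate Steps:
Function('B')(z, m) = Pow(Add(6, z), 2)
o = 975 (o = Add(-425, 1400) = 975)
Function('K')(Y, O) = Add(-4, Pow(Add(6, O), 2)) (Function('K')(Y, O) = Add(Mul(4, -1), Pow(Add(6, O), 2)) = Add(-4, Pow(Add(6, O), 2)))
Mul(Add(o, Function('K')(-52, 5)), Pow(Add(4665, 3473), -1)) = Mul(Add(975, Add(-4, Pow(Add(6, 5), 2))), Pow(Add(4665, 3473), -1)) = Mul(Add(975, Add(-4, Pow(11, 2))), Pow(8138, -1)) = Mul(Add(975, Add(-4, 121)), Rational(1, 8138)) = Mul(Add(975, 117), Rational(1, 8138)) = Mul(1092, Rational(1, 8138)) = Rational(42, 313)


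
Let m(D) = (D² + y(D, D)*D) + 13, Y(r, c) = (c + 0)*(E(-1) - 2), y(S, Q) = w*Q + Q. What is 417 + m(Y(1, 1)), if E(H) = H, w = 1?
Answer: 457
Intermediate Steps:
y(S, Q) = 2*Q (y(S, Q) = 1*Q + Q = Q + Q = 2*Q)
Y(r, c) = -3*c (Y(r, c) = (c + 0)*(-1 - 2) = c*(-3) = -3*c)
m(D) = 13 + 3*D² (m(D) = (D² + (2*D)*D) + 13 = (D² + 2*D²) + 13 = 3*D² + 13 = 13 + 3*D²)
417 + m(Y(1, 1)) = 417 + (13 + 3*(-3*1)²) = 417 + (13 + 3*(-3)²) = 417 + (13 + 3*9) = 417 + (13 + 27) = 417 + 40 = 457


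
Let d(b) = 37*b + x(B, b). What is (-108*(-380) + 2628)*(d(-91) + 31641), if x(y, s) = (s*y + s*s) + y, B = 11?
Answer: 1553052420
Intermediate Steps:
x(y, s) = y + s² + s*y (x(y, s) = (s*y + s²) + y = (s² + s*y) + y = y + s² + s*y)
d(b) = 11 + b² + 48*b (d(b) = 37*b + (11 + b² + b*11) = 37*b + (11 + b² + 11*b) = 11 + b² + 48*b)
(-108*(-380) + 2628)*(d(-91) + 31641) = (-108*(-380) + 2628)*((11 + (-91)² + 48*(-91)) + 31641) = (41040 + 2628)*((11 + 8281 - 4368) + 31641) = 43668*(3924 + 31641) = 43668*35565 = 1553052420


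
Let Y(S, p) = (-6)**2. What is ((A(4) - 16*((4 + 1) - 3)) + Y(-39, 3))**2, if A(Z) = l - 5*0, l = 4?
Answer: 64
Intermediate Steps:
A(Z) = 4 (A(Z) = 4 - 5*0 = 4 + 0 = 4)
Y(S, p) = 36
((A(4) - 16*((4 + 1) - 3)) + Y(-39, 3))**2 = ((4 - 16*((4 + 1) - 3)) + 36)**2 = ((4 - 16*(5 - 3)) + 36)**2 = ((4 - 16*2) + 36)**2 = ((4 - 32) + 36)**2 = (-28 + 36)**2 = 8**2 = 64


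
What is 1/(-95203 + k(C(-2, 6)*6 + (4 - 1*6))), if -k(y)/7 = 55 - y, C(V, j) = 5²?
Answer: -1/94552 ≈ -1.0576e-5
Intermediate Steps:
C(V, j) = 25
k(y) = -385 + 7*y (k(y) = -7*(55 - y) = -385 + 7*y)
1/(-95203 + k(C(-2, 6)*6 + (4 - 1*6))) = 1/(-95203 + (-385 + 7*(25*6 + (4 - 1*6)))) = 1/(-95203 + (-385 + 7*(150 + (4 - 6)))) = 1/(-95203 + (-385 + 7*(150 - 2))) = 1/(-95203 + (-385 + 7*148)) = 1/(-95203 + (-385 + 1036)) = 1/(-95203 + 651) = 1/(-94552) = -1/94552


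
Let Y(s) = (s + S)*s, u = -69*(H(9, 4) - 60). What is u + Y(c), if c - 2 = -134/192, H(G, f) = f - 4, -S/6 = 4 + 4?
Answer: 37593865/9216 ≈ 4079.2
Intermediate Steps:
S = -48 (S = -6*(4 + 4) = -6*8 = -48)
H(G, f) = -4 + f
u = 4140 (u = -69*((-4 + 4) - 60) = -69*(0 - 60) = -69*(-60) = 4140)
c = 125/96 (c = 2 - 134/192 = 2 - 134*1/192 = 2 - 67/96 = 125/96 ≈ 1.3021)
Y(s) = s*(-48 + s) (Y(s) = (s - 48)*s = (-48 + s)*s = s*(-48 + s))
u + Y(c) = 4140 + 125*(-48 + 125/96)/96 = 4140 + (125/96)*(-4483/96) = 4140 - 560375/9216 = 37593865/9216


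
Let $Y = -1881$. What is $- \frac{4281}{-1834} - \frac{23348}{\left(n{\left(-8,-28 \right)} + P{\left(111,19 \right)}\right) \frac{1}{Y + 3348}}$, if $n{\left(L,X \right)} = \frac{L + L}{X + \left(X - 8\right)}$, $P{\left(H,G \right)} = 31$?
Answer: $- \frac{251268586251}{229250} \approx -1.096 \cdot 10^{6}$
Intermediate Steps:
$n{\left(L,X \right)} = \frac{2 L}{-8 + 2 X}$ ($n{\left(L,X \right)} = \frac{2 L}{X + \left(-8 + X\right)} = \frac{2 L}{-8 + 2 X}$)
$- \frac{4281}{-1834} - \frac{23348}{\left(n{\left(-8,-28 \right)} + P{\left(111,19 \right)}\right) \frac{1}{Y + 3348}} = - \frac{4281}{-1834} - \frac{23348}{\left(- \frac{8}{-4 - 28} + 31\right) \frac{1}{-1881 + 3348}} = \left(-4281\right) \left(- \frac{1}{1834}\right) - \frac{23348}{\left(- \frac{8}{-32} + 31\right) \frac{1}{1467}} = \frac{4281}{1834} - \frac{23348}{\left(\left(-8\right) \left(- \frac{1}{32}\right) + 31\right) \frac{1}{1467}} = \frac{4281}{1834} - \frac{23348}{\left(\frac{1}{4} + 31\right) \frac{1}{1467}} = \frac{4281}{1834} - \frac{23348}{\frac{125}{4} \cdot \frac{1}{1467}} = \frac{4281}{1834} - \frac{23348}{\frac{125}{5868}} = \frac{4281}{1834} - \frac{137006064}{125} = - \frac{251268586251}{229250}$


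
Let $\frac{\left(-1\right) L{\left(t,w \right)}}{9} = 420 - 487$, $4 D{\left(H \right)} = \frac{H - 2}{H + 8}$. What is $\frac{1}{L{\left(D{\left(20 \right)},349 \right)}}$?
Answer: $\frac{1}{603} \approx 0.0016584$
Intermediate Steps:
$D{\left(H \right)} = \frac{-2 + H}{4 \left(8 + H\right)}$ ($D{\left(H \right)} = \frac{\left(H - 2\right) \frac{1}{H + 8}}{4} = \frac{\left(-2 + H\right) \frac{1}{8 + H}}{4} = \frac{\frac{1}{8 + H} \left(-2 + H\right)}{4} = \frac{-2 + H}{4 \left(8 + H\right)}$)
$L{\left(t,w \right)} = 603$ ($L{\left(t,w \right)} = - 9 \left(420 - 487\right) = \left(-9\right) \left(-67\right) = 603$)
$\frac{1}{L{\left(D{\left(20 \right)},349 \right)}} = \frac{1}{603}$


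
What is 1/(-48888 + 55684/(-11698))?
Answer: -5849/285973754 ≈ -2.0453e-5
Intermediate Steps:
1/(-48888 + 55684/(-11698)) = 1/(-48888 + 55684*(-1/11698)) = 1/(-48888 - 27842/5849) = 1/(-285973754/5849) = -5849/285973754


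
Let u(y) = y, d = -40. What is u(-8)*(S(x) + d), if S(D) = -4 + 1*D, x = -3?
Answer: 376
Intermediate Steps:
S(D) = -4 + D
u(-8)*(S(x) + d) = -8*((-4 - 3) - 40) = -8*(-7 - 40) = -8*(-47) = 376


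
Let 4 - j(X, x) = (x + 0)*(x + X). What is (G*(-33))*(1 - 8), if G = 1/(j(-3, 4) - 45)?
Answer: -77/15 ≈ -5.1333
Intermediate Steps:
j(X, x) = 4 - x*(X + x) (j(X, x) = 4 - (x + 0)*(x + X) = 4 - x*(X + x))
G = -1/45 (G = 1/((4 - 1*4² - 1*(-3)*4) - 45) = 1/((4 - 1*16 + 12) - 45) = 1/((4 - 16 + 12) - 45) = 1/(0 - 45) = 1/(-45) = -1/45 ≈ -0.022222)
(G*(-33))*(1 - 8) = (-1/45*(-33))*(1 - 8) = (11/15)*(-7) = -77/15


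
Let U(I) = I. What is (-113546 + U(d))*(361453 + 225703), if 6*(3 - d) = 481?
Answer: -200143572142/3 ≈ -6.6715e+10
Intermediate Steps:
d = -463/6 (d = 3 - ⅙*481 = 3 - 481/6 = -463/6 ≈ -77.167)
(-113546 + U(d))*(361453 + 225703) = (-113546 - 463/6)*(361453 + 225703) = -681739/6*587156 = -200143572142/3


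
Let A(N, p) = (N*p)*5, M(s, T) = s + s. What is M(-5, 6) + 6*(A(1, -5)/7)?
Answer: -220/7 ≈ -31.429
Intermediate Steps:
M(s, T) = 2*s
A(N, p) = 5*N*p
M(-5, 6) + 6*(A(1, -5)/7) = 2*(-5) + 6*((5*1*(-5))/7) = -10 + 6*(-25*1/7) = -10 + 6*(-25/7) = -10 - 150/7 = -220/7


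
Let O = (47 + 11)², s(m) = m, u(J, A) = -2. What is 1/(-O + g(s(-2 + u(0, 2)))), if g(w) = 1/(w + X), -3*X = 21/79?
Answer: -323/1086651 ≈ -0.00029724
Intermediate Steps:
X = -7/79 ≈ -0.088608
O = 3364 (O = 58² = 3364)
g(w) = 1/(-7/79 + w) (g(w) = 1/(w - 7/79) = 1/(-7/79 + w))
1/(-O + g(s(-2 + u(0, 2)))) = 1/(-1*3364 + 79/(-7 + 79*(-2 - 2))) = 1/(-3364 + 79/(-7 + 79*(-4))) = 1/(-3364 + 79/(-7 - 316)) = 1/(-3364 + 79/(-323)) = 1/(-3364 + 79*(-1/323)) = 1/(-3364 - 79/323) = 1/(-1086651/323) = -323/1086651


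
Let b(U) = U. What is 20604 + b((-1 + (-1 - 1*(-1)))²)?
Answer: 20605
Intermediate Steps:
20604 + b((-1 + (-1 - 1*(-1)))²) = 20604 + (-1 + (-1 - 1*(-1)))² = 20604 + (-1 + (-1 + 1))² = 20604 + (-1 + 0)² = 20604 + (-1)² = 20604 + 1 = 20605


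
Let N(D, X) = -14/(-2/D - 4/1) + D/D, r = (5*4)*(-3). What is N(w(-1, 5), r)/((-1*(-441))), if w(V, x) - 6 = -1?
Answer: 46/4851 ≈ 0.0094826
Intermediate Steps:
w(V, x) = 5 (w(V, x) = 6 - 1 = 5)
r = -60 (r = 20*(-3) = -60)
N(D, X) = 1 - 14/(-4 - 2/D) (N(D, X) = -14/(-2/D - 4*1) + 1 = -14/(-2/D - 4) + 1 = -14/(-4 - 2/D) + 1 = 1 - 14/(-4 - 2/D))
N(w(-1, 5), r)/((-1*(-441))) = ((1 + 9*5)/(1 + 2*5))/((-1*(-441))) = ((1 + 45)/(1 + 10))/441 = (46/11)*(1/441) = 46/4851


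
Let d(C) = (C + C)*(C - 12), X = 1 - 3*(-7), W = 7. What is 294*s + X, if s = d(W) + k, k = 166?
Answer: 28246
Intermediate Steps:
X = 22 (X = 1 + 21 = 22)
d(C) = 2*C*(-12 + C) (d(C) = (2*C)*(-12 + C) = 2*C*(-12 + C))
s = 96 (s = 2*7*(-12 + 7) + 166 = 2*7*(-5) + 166 = -70 + 166 = 96)
294*s + X = 294*96 + 22 = 28224 + 22 = 28246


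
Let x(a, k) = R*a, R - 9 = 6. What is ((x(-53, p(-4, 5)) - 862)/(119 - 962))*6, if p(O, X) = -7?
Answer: 3314/281 ≈ 11.794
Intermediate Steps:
R = 15 (R = 9 + 6 = 15)
x(a, k) = 15*a
((x(-53, p(-4, 5)) - 862)/(119 - 962))*6 = ((15*(-53) - 862)/(119 - 962))*6 = ((-795 - 862)/(-843))*6 = -1657*(-1/843)*6 = (1657/843)*6 = 3314/281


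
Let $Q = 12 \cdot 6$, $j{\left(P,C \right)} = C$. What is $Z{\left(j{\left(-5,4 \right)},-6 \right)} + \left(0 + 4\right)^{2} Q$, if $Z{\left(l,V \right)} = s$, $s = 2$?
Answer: $1154$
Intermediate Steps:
$Q = 72$
$Z{\left(l,V \right)} = 2$
$Z{\left(j{\left(-5,4 \right)},-6 \right)} + \left(0 + 4\right)^{2} Q = 2 + \left(0 + 4\right)^{2} \cdot 72 = 2 + 4^{2} \cdot 72 = 2 + 16 \cdot 72 = 2 + 1152 = 1154$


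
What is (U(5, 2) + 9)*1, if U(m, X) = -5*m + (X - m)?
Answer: -19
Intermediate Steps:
U(m, X) = X - 6*m
(U(5, 2) + 9)*1 = ((2 - 6*5) + 9)*1 = ((2 - 30) + 9)*1 = (-28 + 9)*1 = -19*1 = -19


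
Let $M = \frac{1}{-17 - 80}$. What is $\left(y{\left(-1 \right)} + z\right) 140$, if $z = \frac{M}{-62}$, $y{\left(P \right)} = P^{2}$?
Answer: $\frac{421050}{3007} \approx 140.02$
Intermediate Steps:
$M = - \frac{1}{97}$ ($M = \frac{1}{-97} = - \frac{1}{97} \approx -0.010309$)
$z = \frac{1}{6014}$ ($z = - \frac{1}{97 \left(-62\right)} = \left(- \frac{1}{97}\right) \left(- \frac{1}{62}\right) = \frac{1}{6014} \approx 0.00016628$)
$\left(y{\left(-1 \right)} + z\right) 140 = \left(\left(-1\right)^{2} + \frac{1}{6014}\right) 140 = \left(1 + \frac{1}{6014}\right) 140 = \frac{6015}{6014} \cdot 140 = \frac{421050}{3007}$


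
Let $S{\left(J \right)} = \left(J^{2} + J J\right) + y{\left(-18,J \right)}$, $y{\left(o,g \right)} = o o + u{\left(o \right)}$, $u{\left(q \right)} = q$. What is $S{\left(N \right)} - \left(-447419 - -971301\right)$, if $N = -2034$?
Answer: $7750736$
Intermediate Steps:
$y{\left(o,g \right)} = o + o^{2}$ ($y{\left(o,g \right)} = o o + o = o^{2} + o = o + o^{2}$)
$S{\left(J \right)} = 306 + 2 J^{2}$ ($S{\left(J \right)} = \left(J^{2} + J J\right) - 18 \left(1 - 18\right) = \left(J^{2} + J^{2}\right) - -306 = 2 J^{2} + 306 = 306 + 2 J^{2}$)
$S{\left(N \right)} - \left(-447419 - -971301\right) = \left(306 + 2 \left(-2034\right)^{2}\right) - \left(-447419 - -971301\right) = \left(306 + 2 \cdot 4137156\right) - \left(-447419 + 971301\right) = \left(306 + 8274312\right) - 523882 = 8274618 - 523882 = 7750736$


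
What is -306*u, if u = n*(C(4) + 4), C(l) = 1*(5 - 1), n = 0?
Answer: 0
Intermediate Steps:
C(l) = 4 (C(l) = 1*4 = 4)
u = 0 (u = 0*(4 + 4) = 0*8 = 0)
-306*u = -306*0 = 0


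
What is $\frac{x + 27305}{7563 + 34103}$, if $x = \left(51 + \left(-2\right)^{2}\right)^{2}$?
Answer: $\frac{15165}{20833} \approx 0.72793$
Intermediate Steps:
$x = 3025$ ($x = \left(51 + 4\right)^{2} = 55^{2} = 3025$)
$\frac{x + 27305}{7563 + 34103} = \frac{3025 + 27305}{7563 + 34103} = \frac{30330}{41666} = 30330 \cdot \frac{1}{41666} = \frac{15165}{20833}$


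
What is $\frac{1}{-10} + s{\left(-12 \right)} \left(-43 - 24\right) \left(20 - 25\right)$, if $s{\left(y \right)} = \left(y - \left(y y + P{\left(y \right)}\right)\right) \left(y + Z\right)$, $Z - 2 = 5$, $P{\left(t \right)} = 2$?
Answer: $\frac{2646499}{10} \approx 2.6465 \cdot 10^{5}$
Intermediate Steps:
$Z = 7$ ($Z = 2 + 5 = 7$)
$s{\left(y \right)} = \left(7 + y\right) \left(-2 + y - y^{2}\right)$ ($s{\left(y \right)} = \left(y - \left(y y + 2\right)\right) \left(y + 7\right) = \left(y - \left(y^{2} + 2\right)\right) \left(7 + y\right) = \left(y - \left(2 + y^{2}\right)\right) \left(7 + y\right) = \left(-2 + y - y^{2}\right) \left(7 + y\right) = \left(7 + y\right) \left(-2 + y - y^{2}\right)$)
$\frac{1}{-10} + s{\left(-12 \right)} \left(-43 - 24\right) \left(20 - 25\right) = \frac{1}{-10} + \left(-14 - \left(-12\right)^{3} - 6 \left(-12\right)^{2} + 5 \left(-12\right)\right) \left(-43 - 24\right) \left(20 - 25\right) = - \frac{1}{10} + \left(-14 - -1728 - 864 - 60\right) \left(\left(-67\right) \left(-5\right)\right) = - \frac{1}{10} + \left(-14 + 1728 - 864 - 60\right) 335 = - \frac{1}{10} + 790 \cdot 335 = - \frac{1}{10} + 264650 = \frac{2646499}{10}$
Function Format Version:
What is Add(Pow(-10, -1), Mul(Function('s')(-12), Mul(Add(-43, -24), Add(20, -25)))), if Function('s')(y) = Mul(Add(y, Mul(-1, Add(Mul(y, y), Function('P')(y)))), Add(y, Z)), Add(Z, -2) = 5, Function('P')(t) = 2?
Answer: Rational(2646499, 10) ≈ 2.6465e+5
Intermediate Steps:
Z = 7 (Z = Add(2, 5) = 7)
Function('s')(y) = Mul(Add(7, y), Add(-2, y, Mul(-1, Pow(y, 2)))) (Function('s')(y) = Mul(Add(y, Mul(-1, Add(Mul(y, y), 2))), Add(y, 7)) = Mul(Add(y, Mul(-1, Add(Pow(y, 2), 2))), Add(7, y)) = Mul(Add(y, Mul(-1, Add(2, Pow(y, 2)))), Add(7, y)) = Mul(Add(y, Add(-2, Mul(-1, Pow(y, 2)))), Add(7, y)) = Mul(Add(-2, y, Mul(-1, Pow(y, 2))), Add(7, y)) = Mul(Add(7, y), Add(-2, y, Mul(-1, Pow(y, 2)))))
Add(Pow(-10, -1), Mul(Function('s')(-12), Mul(Add(-43, -24), Add(20, -25)))) = Add(Pow(-10, -1), Mul(Add(-14, Mul(-1, Pow(-12, 3)), Mul(-6, Pow(-12, 2)), Mul(5, -12)), Mul(Add(-43, -24), Add(20, -25)))) = Add(Rational(-1, 10), Mul(Add(-14, Mul(-1, -1728), Mul(-6, 144), -60), Mul(-67, -5))) = Add(Rational(-1, 10), Mul(Add(-14, 1728, -864, -60), 335)) = Add(Rational(-1, 10), Mul(790, 335)) = Add(Rational(-1, 10), 264650) = Rational(2646499, 10)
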